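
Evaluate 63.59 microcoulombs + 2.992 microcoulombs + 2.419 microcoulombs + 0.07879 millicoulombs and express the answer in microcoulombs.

In microcoulombs:
  63.59 microcoulombs → 63.59
  2.992 microcoulombs → 2.992
  2.419 microcoulombs → 2.419
  0.07879 millicoulombs = 0.07879 × 10^3 microcoulombs = 78.79
Sum: 63.59 + 2.992 + 2.419 + 78.79 = 147.791

147.791 microcoulombs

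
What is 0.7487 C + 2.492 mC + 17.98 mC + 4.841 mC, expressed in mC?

774.013 mC

In mC:
  0.7487 C = 0.7487e3 mC = 748.7
  2.492 mC → 2.492
  17.98 mC → 17.98
  4.841 mC → 4.841
Sum: 748.7 + 2.492 + 17.98 + 4.841 = 774.013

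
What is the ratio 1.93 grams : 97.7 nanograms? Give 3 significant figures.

(1.93) / (97.7e-9) = 0.01975e9

19800000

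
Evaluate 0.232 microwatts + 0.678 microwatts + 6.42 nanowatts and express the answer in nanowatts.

In nanowatts:
  0.232 microwatts = 0.232 × 10³ nanowatts = 232
  0.678 microwatts = 0.678 × 10³ nanowatts = 678
  6.42 nanowatts → 6.42
Sum: 232 + 678 + 6.42 = 916.42

916.42 nanowatts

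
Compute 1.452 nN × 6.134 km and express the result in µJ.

1.452e-9 × 6.134e3 = 8.906568e-6 J

8.906568 µJ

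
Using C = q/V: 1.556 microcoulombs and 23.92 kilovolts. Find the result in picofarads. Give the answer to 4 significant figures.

65.05 picofarads

(1.556e-6) / (23.92e3) = 0.0650502e-9 F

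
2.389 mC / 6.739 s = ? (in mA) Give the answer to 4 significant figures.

(2.389 × 10⁻³) / (6.739) = 0.354504 × 10⁻³ A

0.3545 mA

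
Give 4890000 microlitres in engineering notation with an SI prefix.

4.89 litres

= 4.89 litres; mantissa already in [1, 1000).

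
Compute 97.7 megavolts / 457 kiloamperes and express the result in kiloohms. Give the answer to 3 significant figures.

0.214 kiloohms

(97.7 × 10^6) / (457 × 10^3) = 0.21379 × 10^3 Ω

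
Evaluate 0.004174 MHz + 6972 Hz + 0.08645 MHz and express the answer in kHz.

In kHz:
  0.004174 MHz = 0.004174e3 kHz = 4.174
  6972 Hz = 6972e-3 kHz = 6.972
  0.08645 MHz = 0.08645e3 kHz = 86.45
Sum: 4.174 + 6.972 + 86.45 = 97.596

97.596 kHz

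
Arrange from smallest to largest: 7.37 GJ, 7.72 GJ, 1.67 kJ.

7.37 GJ = 7370000000 J
7.72 GJ = 7720000000 J
1.67 kJ = 1670 J

1.67 kJ < 7.37 GJ < 7.72 GJ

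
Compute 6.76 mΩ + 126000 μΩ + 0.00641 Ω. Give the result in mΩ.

In mΩ:
  6.76 mΩ → 6.76
  126000 μΩ = 126000 × 10^-3 mΩ = 126
  0.00641 Ω = 0.00641 × 10^3 mΩ = 6.41
Sum: 6.76 + 126 + 6.41 = 139.17

139.17 mΩ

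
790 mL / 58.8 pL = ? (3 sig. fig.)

13400000000

(790e-3) / (58.8e-12) = 13.44e9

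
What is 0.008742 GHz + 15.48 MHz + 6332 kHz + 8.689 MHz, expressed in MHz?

39.243 MHz

In MHz:
  0.008742 GHz = 0.008742 × 10^3 MHz = 8.742
  15.48 MHz → 15.48
  6332 kHz = 6332 × 10^-3 MHz = 6.332
  8.689 MHz → 8.689
Sum: 8.742 + 15.48 + 6.332 + 8.689 = 39.243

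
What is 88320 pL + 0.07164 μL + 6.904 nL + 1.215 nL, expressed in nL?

In nL:
  88320 pL = 88320e-3 nL = 88.32
  0.07164 μL = 0.07164e3 nL = 71.64
  6.904 nL → 6.904
  1.215 nL → 1.215
Sum: 88.32 + 71.64 + 6.904 + 1.215 = 168.079

168.079 nL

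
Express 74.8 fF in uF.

femto = 10⁻¹⁵, micro = 10⁻⁶; factor is 10⁻⁹.
74.8 × 10⁻⁹ = 0.0000000748

0.0000000748 uF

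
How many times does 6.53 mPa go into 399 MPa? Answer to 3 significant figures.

61100000000

(399 × 10^6) / (6.53 × 10^-3) = 61.1 × 10^9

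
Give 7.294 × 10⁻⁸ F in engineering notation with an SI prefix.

= 72.94 × 10⁻⁹ F; 10⁻⁹ is nano.

72.94 nF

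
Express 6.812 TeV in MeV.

tera = 10^12, mega = 10^6; factor is 10^6.
6.812 × 10^6 = 6812000

6812000 MeV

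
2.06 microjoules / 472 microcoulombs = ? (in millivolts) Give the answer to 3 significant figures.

(2.06e-6) / (472e-6) = 0.0043644 V

4.36 millivolts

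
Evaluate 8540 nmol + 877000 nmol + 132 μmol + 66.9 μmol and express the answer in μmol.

1084.44 μmol

In μmol:
  8540 nmol = 8540e-3 μmol = 8.54
  877000 nmol = 877000e-3 μmol = 877
  132 μmol → 132
  66.9 μmol → 66.9
Sum: 8.54 + 877 + 132 + 66.9 = 1084.44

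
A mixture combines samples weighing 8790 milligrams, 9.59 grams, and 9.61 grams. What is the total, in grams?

27.99 grams

In grams:
  8790 milligrams = 8790 × 10⁻³ grams = 8.79
  9.59 grams → 9.59
  9.61 grams → 9.61
Sum: 8.79 + 9.59 + 9.61 = 27.99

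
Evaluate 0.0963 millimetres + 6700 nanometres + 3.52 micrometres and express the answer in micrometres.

106.52 micrometres

In micrometres:
  0.0963 millimetres = 0.0963e3 micrometres = 96.3
  6700 nanometres = 6700e-3 micrometres = 6.7
  3.52 micrometres → 3.52
Sum: 96.3 + 6.7 + 3.52 = 106.52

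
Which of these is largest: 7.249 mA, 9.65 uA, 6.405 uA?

7.249 mA

7.249 mA = 0.007249 A
9.65 uA = 0.00000965 A
6.405 uA = 0.000006405 A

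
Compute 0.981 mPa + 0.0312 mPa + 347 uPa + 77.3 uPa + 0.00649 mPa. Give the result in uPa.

In uPa:
  0.981 mPa = 0.981 × 10³ uPa = 981
  0.0312 mPa = 0.0312 × 10³ uPa = 31.2
  347 uPa → 347
  77.3 uPa → 77.3
  0.00649 mPa = 0.00649 × 10³ uPa = 6.49
Sum: 981 + 31.2 + 347 + 77.3 + 6.49 = 1442.99

1442.99 uPa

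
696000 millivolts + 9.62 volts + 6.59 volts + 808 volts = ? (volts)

In volts:
  696000 millivolts = 696000e-3 volts = 696
  9.62 volts → 9.62
  6.59 volts → 6.59
  808 volts → 808
Sum: 696 + 9.62 + 6.59 + 808 = 1520.21

1520.21 volts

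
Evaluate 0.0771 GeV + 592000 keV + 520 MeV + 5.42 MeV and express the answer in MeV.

1194.52 MeV

In MeV:
  0.0771 GeV = 0.0771 × 10³ MeV = 77.1
  592000 keV = 592000 × 10⁻³ MeV = 592
  520 MeV → 520
  5.42 MeV → 5.42
Sum: 77.1 + 592 + 520 + 5.42 = 1194.52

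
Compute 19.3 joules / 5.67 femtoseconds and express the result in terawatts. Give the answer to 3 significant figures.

(19.3) / (5.67 × 10⁻¹⁵) = 3.4039 × 10¹⁵ W

3400 terawatts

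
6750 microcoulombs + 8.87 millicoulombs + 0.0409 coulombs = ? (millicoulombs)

56.52 millicoulombs

In millicoulombs:
  6750 microcoulombs = 6750e-3 millicoulombs = 6.75
  8.87 millicoulombs → 8.87
  0.0409 coulombs = 0.0409e3 millicoulombs = 40.9
Sum: 6.75 + 8.87 + 40.9 = 56.52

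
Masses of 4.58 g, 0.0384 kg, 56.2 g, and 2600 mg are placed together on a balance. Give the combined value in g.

101.78 g

In g:
  4.58 g → 4.58
  0.0384 kg = 0.0384e3 g = 38.4
  56.2 g → 56.2
  2600 mg = 2600e-3 g = 2.6
Sum: 4.58 + 38.4 + 56.2 + 2.6 = 101.78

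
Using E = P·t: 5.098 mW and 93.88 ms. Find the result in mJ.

0.47860024 mJ

5.098e-3 × 93.88e-3 = 478.60024e-6 J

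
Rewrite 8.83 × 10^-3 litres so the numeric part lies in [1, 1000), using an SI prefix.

8.83 millilitres

= 8.83 × 10^-3 litres; 10^-3 is milli.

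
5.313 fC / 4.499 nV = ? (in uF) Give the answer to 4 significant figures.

(5.313e-15) / (4.499e-9) = 1.18093e-6 F

1.181 uF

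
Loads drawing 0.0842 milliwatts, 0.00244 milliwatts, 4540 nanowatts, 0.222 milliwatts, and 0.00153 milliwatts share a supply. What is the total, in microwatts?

In microwatts:
  0.0842 milliwatts = 0.0842 × 10³ microwatts = 84.2
  0.00244 milliwatts = 0.00244 × 10³ microwatts = 2.44
  4540 nanowatts = 4540 × 10⁻³ microwatts = 4.54
  0.222 milliwatts = 0.222 × 10³ microwatts = 222
  0.00153 milliwatts = 0.00153 × 10³ microwatts = 1.53
Sum: 84.2 + 2.44 + 4.54 + 222 + 1.53 = 314.71

314.71 microwatts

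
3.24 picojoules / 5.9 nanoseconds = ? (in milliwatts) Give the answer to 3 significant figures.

(3.24 × 10⁻¹²) / (5.9 × 10⁻⁹) = 0.54915 × 10⁻³ W

0.549 milliwatts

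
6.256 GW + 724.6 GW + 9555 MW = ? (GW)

740.411 GW

In GW:
  6.256 GW → 6.256
  724.6 GW → 724.6
  9555 MW = 9555 × 10⁻³ GW = 9.555
Sum: 6.256 + 724.6 + 9.555 = 740.411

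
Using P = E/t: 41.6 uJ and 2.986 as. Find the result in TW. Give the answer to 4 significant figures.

(41.6 × 10^-6) / (2.986 × 10^-18) = 13.9317 × 10^12 W

13.93 TW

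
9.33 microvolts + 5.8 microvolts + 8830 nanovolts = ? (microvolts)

In microvolts:
  9.33 microvolts → 9.33
  5.8 microvolts → 5.8
  8830 nanovolts = 8830 × 10^-3 microvolts = 8.83
Sum: 9.33 + 5.8 + 8.83 = 23.96

23.96 microvolts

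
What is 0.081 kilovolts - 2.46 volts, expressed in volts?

In volts:
  0.081 kilovolts = 0.081e3 volts = 81
  2.46 volts → 2.46
Difference: 81 - 2.46 = 78.54

78.54 volts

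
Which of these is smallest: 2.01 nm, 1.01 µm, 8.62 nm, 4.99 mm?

2.01 nm = 0.00000000201 m
1.01 µm = 0.00000101 m
8.62 nm = 0.00000000862 m
4.99 mm = 0.00499 m

2.01 nm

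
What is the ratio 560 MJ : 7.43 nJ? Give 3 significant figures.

(560 × 10⁶) / (7.43 × 10⁻⁹) = 75.37 × 10¹⁵

75400000000000000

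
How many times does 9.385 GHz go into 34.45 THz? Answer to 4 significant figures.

(34.45 × 10^12) / (9.385 × 10^9) = 3.6708 × 10^3

3671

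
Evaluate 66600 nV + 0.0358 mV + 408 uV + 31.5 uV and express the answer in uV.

541.9 uV

In uV:
  66600 nV = 66600e-3 uV = 66.6
  0.0358 mV = 0.0358e3 uV = 35.8
  408 uV → 408
  31.5 uV → 31.5
Sum: 66.6 + 35.8 + 408 + 31.5 = 541.9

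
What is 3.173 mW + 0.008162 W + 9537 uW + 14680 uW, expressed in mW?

35.552 mW

In mW:
  3.173 mW → 3.173
  0.008162 W = 0.008162e3 mW = 8.162
  9537 uW = 9537e-3 mW = 9.537
  14680 uW = 14680e-3 mW = 14.68
Sum: 3.173 + 8.162 + 9.537 + 14.68 = 35.552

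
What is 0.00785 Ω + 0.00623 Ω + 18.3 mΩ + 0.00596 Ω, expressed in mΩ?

38.34 mΩ

In mΩ:
  0.00785 Ω = 0.00785 × 10³ mΩ = 7.85
  0.00623 Ω = 0.00623 × 10³ mΩ = 6.23
  18.3 mΩ → 18.3
  0.00596 Ω = 0.00596 × 10³ mΩ = 5.96
Sum: 7.85 + 6.23 + 18.3 + 5.96 = 38.34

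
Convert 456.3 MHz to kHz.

456300 kHz

mega = 10⁶, kilo = 10³; factor is 10³.
456.3 × 10³ = 456300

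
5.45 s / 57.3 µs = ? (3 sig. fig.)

95100

(5.45) / (57.3 × 10⁻⁶) = 0.09511 × 10⁶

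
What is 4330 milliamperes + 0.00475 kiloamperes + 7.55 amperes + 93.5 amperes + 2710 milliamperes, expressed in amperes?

112.84 amperes

In amperes:
  4330 milliamperes = 4330 × 10⁻³ amperes = 4.33
  0.00475 kiloamperes = 0.00475 × 10³ amperes = 4.75
  7.55 amperes → 7.55
  93.5 amperes → 93.5
  2710 milliamperes = 2710 × 10⁻³ amperes = 2.71
Sum: 4.33 + 4.75 + 7.55 + 93.5 + 2.71 = 112.84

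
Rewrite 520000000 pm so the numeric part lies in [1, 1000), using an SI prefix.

= 520 × 10⁻⁶ m; 10⁻⁶ is micro.

520 μm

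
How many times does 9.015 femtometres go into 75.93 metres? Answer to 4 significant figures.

(75.93) / (9.015 × 10^-15) = 8.4226 × 10^15

8423000000000000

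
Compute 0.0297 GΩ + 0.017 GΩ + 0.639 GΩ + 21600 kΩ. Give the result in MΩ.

In MΩ:
  0.0297 GΩ = 0.0297 × 10³ MΩ = 29.7
  0.017 GΩ = 0.017 × 10³ MΩ = 17
  0.639 GΩ = 0.639 × 10³ MΩ = 639
  21600 kΩ = 21600 × 10⁻³ MΩ = 21.6
Sum: 29.7 + 17 + 639 + 21.6 = 707.3

707.3 MΩ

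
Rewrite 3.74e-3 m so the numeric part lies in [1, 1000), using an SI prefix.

= 3.74e-3 m; 1e-3 is milli.

3.74 mm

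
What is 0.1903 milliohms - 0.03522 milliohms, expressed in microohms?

In microohms:
  0.1903 milliohms = 0.1903 × 10^3 microohms = 190.3
  0.03522 milliohms = 0.03522 × 10^3 microohms = 35.22
Difference: 190.3 - 35.22 = 155.08

155.08 microohms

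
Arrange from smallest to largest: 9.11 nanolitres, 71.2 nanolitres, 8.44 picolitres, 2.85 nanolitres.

9.11 nanolitres = 0.00000000911 litres
71.2 nanolitres = 0.0000000712 litres
8.44 picolitres = 0.00000000000844 litres
2.85 nanolitres = 0.00000000285 litres

8.44 picolitres < 2.85 nanolitres < 9.11 nanolitres < 71.2 nanolitres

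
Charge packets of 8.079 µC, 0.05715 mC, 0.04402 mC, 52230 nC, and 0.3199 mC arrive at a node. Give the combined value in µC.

In µC:
  8.079 µC → 8.079
  0.05715 mC = 0.05715 × 10^3 µC = 57.15
  0.04402 mC = 0.04402 × 10^3 µC = 44.02
  52230 nC = 52230 × 10^-3 µC = 52.23
  0.3199 mC = 0.3199 × 10^3 µC = 319.9
Sum: 8.079 + 57.15 + 44.02 + 52.23 + 319.9 = 481.379

481.379 µC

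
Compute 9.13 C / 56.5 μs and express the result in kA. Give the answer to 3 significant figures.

(9.13) / (56.5e-6) = 0.16159e6 A

162 kA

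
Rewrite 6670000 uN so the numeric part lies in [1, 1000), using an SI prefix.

6.67 N

= 6.67 N; mantissa already in [1, 1000).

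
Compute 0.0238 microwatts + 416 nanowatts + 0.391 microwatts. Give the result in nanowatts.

In nanowatts:
  0.0238 microwatts = 0.0238 × 10³ nanowatts = 23.8
  416 nanowatts → 416
  0.391 microwatts = 0.391 × 10³ nanowatts = 391
Sum: 23.8 + 416 + 391 = 830.8

830.8 nanowatts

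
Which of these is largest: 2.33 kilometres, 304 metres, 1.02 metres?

2.33 kilometres = 2330 metres
304 metres = 304 metres
1.02 metres = 1.02 metres

2.33 kilometres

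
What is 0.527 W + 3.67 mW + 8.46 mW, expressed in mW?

539.13 mW

In mW:
  0.527 W = 0.527e3 mW = 527
  3.67 mW → 3.67
  8.46 mW → 8.46
Sum: 527 + 3.67 + 8.46 = 539.13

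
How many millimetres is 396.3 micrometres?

micro = 10⁻⁶, milli = 10⁻³; factor is 10⁻³.
396.3 × 10⁻³ = 0.3963

0.3963 millimetres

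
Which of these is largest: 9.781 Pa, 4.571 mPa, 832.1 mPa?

9.781 Pa = 9.781 Pa
4.571 mPa = 0.004571 Pa
832.1 mPa = 0.8321 Pa

9.781 Pa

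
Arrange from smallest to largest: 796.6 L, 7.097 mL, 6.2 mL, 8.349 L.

796.6 L = 796.6 L
7.097 mL = 0.007097 L
6.2 mL = 0.0062 L
8.349 L = 8.349 L

6.2 mL < 7.097 mL < 8.349 L < 796.6 L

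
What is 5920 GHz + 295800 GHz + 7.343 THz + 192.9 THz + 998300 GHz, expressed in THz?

In THz:
  5920 GHz = 5920 × 10⁻³ THz = 5.92
  295800 GHz = 295800 × 10⁻³ THz = 295.8
  7.343 THz → 7.343
  192.9 THz → 192.9
  998300 GHz = 998300 × 10⁻³ THz = 998.3
Sum: 5.92 + 295.8 + 7.343 + 192.9 + 998.3 = 1500.263

1500.263 THz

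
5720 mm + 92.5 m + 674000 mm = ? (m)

772.22 m

In m:
  5720 mm = 5720 × 10^-3 m = 5.72
  92.5 m → 92.5
  674000 mm = 674000 × 10^-3 m = 674
Sum: 5.72 + 92.5 + 674 = 772.22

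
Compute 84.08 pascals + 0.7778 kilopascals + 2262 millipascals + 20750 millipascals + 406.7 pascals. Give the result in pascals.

1291.592 pascals

In pascals:
  84.08 pascals → 84.08
  0.7778 kilopascals = 0.7778 × 10³ pascals = 777.8
  2262 millipascals = 2262 × 10⁻³ pascals = 2.262
  20750 millipascals = 20750 × 10⁻³ pascals = 20.75
  406.7 pascals → 406.7
Sum: 84.08 + 777.8 + 2.262 + 20.75 + 406.7 = 1291.592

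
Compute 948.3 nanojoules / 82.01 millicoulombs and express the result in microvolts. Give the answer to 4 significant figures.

(948.3 × 10⁻⁹) / (82.01 × 10⁻³) = 11.5632 × 10⁻⁶ V

11.56 microvolts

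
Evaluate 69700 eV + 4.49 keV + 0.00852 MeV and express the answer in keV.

In keV:
  69700 eV = 69700 × 10⁻³ keV = 69.7
  4.49 keV → 4.49
  0.00852 MeV = 0.00852 × 10³ keV = 8.52
Sum: 69.7 + 4.49 + 8.52 = 82.71

82.71 keV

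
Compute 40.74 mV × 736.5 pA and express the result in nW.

0.03000501 nW

40.74e-3 × 736.5e-12 = 30005.01e-15 W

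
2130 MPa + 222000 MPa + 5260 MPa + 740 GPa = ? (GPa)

In GPa:
  2130 MPa = 2130 × 10⁻³ GPa = 2.13
  222000 MPa = 222000 × 10⁻³ GPa = 222
  5260 MPa = 5260 × 10⁻³ GPa = 5.26
  740 GPa → 740
Sum: 2.13 + 222 + 5.26 + 740 = 969.39

969.39 GPa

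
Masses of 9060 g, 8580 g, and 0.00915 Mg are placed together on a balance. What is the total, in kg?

26.79 kg

In kg:
  9060 g = 9060 × 10⁻³ kg = 9.06
  8580 g = 8580 × 10⁻³ kg = 8.58
  0.00915 Mg = 0.00915 × 10³ kg = 9.15
Sum: 9.06 + 8.58 + 9.15 = 26.79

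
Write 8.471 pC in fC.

8471 fC

pico = 10^-12, femto = 10^-15; factor is 10^3.
8.471 × 10^3 = 8471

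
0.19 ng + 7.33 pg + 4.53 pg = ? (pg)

201.86 pg

In pg:
  0.19 ng = 0.19e3 pg = 190
  7.33 pg → 7.33
  4.53 pg → 4.53
Sum: 190 + 7.33 + 4.53 = 201.86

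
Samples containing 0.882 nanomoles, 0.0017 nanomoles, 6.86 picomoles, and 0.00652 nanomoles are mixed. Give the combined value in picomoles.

897.08 picomoles

In picomoles:
  0.882 nanomoles = 0.882 × 10³ picomoles = 882
  0.0017 nanomoles = 0.0017 × 10³ picomoles = 1.7
  6.86 picomoles → 6.86
  0.00652 nanomoles = 0.00652 × 10³ picomoles = 6.52
Sum: 882 + 1.7 + 6.86 + 6.52 = 897.08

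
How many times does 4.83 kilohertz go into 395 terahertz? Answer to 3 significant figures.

(395 × 10¹²) / (4.83 × 10³) = 81.78 × 10⁹

81800000000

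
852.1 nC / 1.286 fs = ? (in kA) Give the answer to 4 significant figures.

(852.1 × 10^-9) / (1.286 × 10^-15) = 662.597 × 10^6 A

662600 kA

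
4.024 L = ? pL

(no prefix) = 10^0, pico = 10^-12; factor is 10^12.
4.024 × 10^12 = 4024000000000

4024000000000 pL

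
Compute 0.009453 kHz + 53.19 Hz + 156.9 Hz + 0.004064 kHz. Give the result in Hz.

223.607 Hz

In Hz:
  0.009453 kHz = 0.009453e3 Hz = 9.453
  53.19 Hz → 53.19
  156.9 Hz → 156.9
  0.004064 kHz = 0.004064e3 Hz = 4.064
Sum: 9.453 + 53.19 + 156.9 + 4.064 = 223.607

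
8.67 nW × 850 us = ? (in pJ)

8.67e-9 × 850e-6 = 7369.5e-15 J

7.3695 pJ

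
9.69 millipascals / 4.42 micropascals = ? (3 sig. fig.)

(9.69 × 10^-3) / (4.42 × 10^-6) = 2.192 × 10^3

2190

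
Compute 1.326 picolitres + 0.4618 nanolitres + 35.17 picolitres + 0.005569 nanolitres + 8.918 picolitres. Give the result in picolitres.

In picolitres:
  1.326 picolitres → 1.326
  0.4618 nanolitres = 0.4618 × 10³ picolitres = 461.8
  35.17 picolitres → 35.17
  0.005569 nanolitres = 0.005569 × 10³ picolitres = 5.569
  8.918 picolitres → 8.918
Sum: 1.326 + 461.8 + 35.17 + 5.569 + 8.918 = 512.783

512.783 picolitres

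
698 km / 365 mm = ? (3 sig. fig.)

1910000

(698 × 10³) / (365 × 10⁻³) = 1.912 × 10⁶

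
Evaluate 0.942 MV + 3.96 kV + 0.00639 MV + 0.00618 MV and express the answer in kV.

In kV:
  0.942 MV = 0.942 × 10^3 kV = 942
  3.96 kV → 3.96
  0.00639 MV = 0.00639 × 10^3 kV = 6.39
  0.00618 MV = 0.00618 × 10^3 kV = 6.18
Sum: 942 + 3.96 + 6.39 + 6.18 = 958.53

958.53 kV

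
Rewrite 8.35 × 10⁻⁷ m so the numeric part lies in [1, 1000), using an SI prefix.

835 nm

= 835 × 10⁻⁹ m; 10⁻⁹ is nano.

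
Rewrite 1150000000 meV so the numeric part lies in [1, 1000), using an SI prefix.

= 1.15e6 eV; 1e6 is mega.

1.15 MeV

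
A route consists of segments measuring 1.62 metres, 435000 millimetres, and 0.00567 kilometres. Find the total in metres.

In metres:
  1.62 metres → 1.62
  435000 millimetres = 435000e-3 metres = 435
  0.00567 kilometres = 0.00567e3 metres = 5.67
Sum: 1.62 + 435 + 5.67 = 442.29

442.29 metres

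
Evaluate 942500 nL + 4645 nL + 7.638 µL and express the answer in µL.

954.783 µL

In µL:
  942500 nL = 942500 × 10⁻³ µL = 942.5
  4645 nL = 4645 × 10⁻³ µL = 4.645
  7.638 µL → 7.638
Sum: 942.5 + 4.645 + 7.638 = 954.783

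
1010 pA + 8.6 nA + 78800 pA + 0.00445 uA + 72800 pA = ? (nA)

In nA:
  1010 pA = 1010 × 10^-3 nA = 1.01
  8.6 nA → 8.6
  78800 pA = 78800 × 10^-3 nA = 78.8
  0.00445 uA = 0.00445 × 10^3 nA = 4.45
  72800 pA = 72800 × 10^-3 nA = 72.8
Sum: 1.01 + 8.6 + 78.8 + 4.45 + 72.8 = 165.66

165.66 nA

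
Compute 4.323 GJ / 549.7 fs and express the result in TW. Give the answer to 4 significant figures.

7864000000 TW

(4.323e9) / (549.7e-15) = 0.00786429e24 W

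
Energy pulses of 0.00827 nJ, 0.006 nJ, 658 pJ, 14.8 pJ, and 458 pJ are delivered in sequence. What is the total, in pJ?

1145.07 pJ

In pJ:
  0.00827 nJ = 0.00827 × 10^3 pJ = 8.27
  0.006 nJ = 0.006 × 10^3 pJ = 6
  658 pJ → 658
  14.8 pJ → 14.8
  458 pJ → 458
Sum: 8.27 + 6 + 658 + 14.8 + 458 = 1145.07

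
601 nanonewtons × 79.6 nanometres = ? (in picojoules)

0.0478396 picojoules

601e-9 × 79.6e-9 = 47839.6e-18 J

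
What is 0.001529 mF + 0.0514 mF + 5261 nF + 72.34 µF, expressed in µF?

130.53 µF

In µF:
  0.001529 mF = 0.001529 × 10³ µF = 1.529
  0.0514 mF = 0.0514 × 10³ µF = 51.4
  5261 nF = 5261 × 10⁻³ µF = 5.261
  72.34 µF → 72.34
Sum: 1.529 + 51.4 + 5.261 + 72.34 = 130.53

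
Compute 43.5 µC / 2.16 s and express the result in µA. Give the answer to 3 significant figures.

(43.5e-6) / (2.16) = 20.139e-6 A

20.1 µA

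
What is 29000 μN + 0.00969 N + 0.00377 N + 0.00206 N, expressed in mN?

In mN:
  29000 μN = 29000e-3 mN = 29
  0.00969 N = 0.00969e3 mN = 9.69
  0.00377 N = 0.00377e3 mN = 3.77
  0.00206 N = 0.00206e3 mN = 2.06
Sum: 29 + 9.69 + 3.77 + 2.06 = 44.52

44.52 mN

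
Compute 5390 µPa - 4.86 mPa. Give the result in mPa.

0.53 mPa

In mPa:
  5390 µPa = 5390e-3 mPa = 5.39
  4.86 mPa → 4.86
Difference: 5.39 - 4.86 = 0.53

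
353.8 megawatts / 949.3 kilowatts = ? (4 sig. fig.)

(353.8e6) / (949.3e3) = 0.3727e3

372.7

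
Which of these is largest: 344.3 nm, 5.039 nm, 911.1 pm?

344.3 nm = 0.0000003443 m
5.039 nm = 0.000000005039 m
911.1 pm = 0.0000000009111 m

344.3 nm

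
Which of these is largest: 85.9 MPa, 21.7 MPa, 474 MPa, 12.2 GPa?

12.2 GPa

85.9 MPa = 85900000 Pa
21.7 MPa = 21700000 Pa
474 MPa = 474000000 Pa
12.2 GPa = 12200000000 Pa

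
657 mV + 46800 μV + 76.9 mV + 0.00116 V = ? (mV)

781.86 mV

In mV:
  657 mV → 657
  46800 μV = 46800 × 10⁻³ mV = 46.8
  76.9 mV → 76.9
  0.00116 V = 0.00116 × 10³ mV = 1.16
Sum: 657 + 46.8 + 76.9 + 1.16 = 781.86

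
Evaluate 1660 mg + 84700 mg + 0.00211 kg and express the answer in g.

In g:
  1660 mg = 1660e-3 g = 1.66
  84700 mg = 84700e-3 g = 84.7
  0.00211 kg = 0.00211e3 g = 2.11
Sum: 1.66 + 84.7 + 2.11 = 88.47

88.47 g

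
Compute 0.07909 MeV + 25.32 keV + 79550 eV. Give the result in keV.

In keV:
  0.07909 MeV = 0.07909 × 10³ keV = 79.09
  25.32 keV → 25.32
  79550 eV = 79550 × 10⁻³ keV = 79.55
Sum: 79.09 + 25.32 + 79.55 = 183.96

183.96 keV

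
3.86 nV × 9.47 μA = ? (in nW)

3.86 × 10^-9 × 9.47 × 10^-6 = 36.5542 × 10^-15 W

0.0000365542 nW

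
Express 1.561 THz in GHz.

1561 GHz

tera = 1e12, giga = 1e9; factor is 1e3.
1.561 × 1e3 = 1561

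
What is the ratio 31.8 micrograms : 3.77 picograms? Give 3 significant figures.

(31.8 × 10⁻⁶) / (3.77 × 10⁻¹²) = 8.435 × 10⁶

8440000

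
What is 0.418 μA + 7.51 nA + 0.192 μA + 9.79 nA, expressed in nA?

627.3 nA

In nA:
  0.418 μA = 0.418 × 10³ nA = 418
  7.51 nA → 7.51
  0.192 μA = 0.192 × 10³ nA = 192
  9.79 nA → 9.79
Sum: 418 + 7.51 + 192 + 9.79 = 627.3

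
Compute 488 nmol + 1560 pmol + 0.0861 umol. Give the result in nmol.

575.66 nmol

In nmol:
  488 nmol → 488
  1560 pmol = 1560 × 10⁻³ nmol = 1.56
  0.0861 umol = 0.0861 × 10³ nmol = 86.1
Sum: 488 + 1.56 + 86.1 = 575.66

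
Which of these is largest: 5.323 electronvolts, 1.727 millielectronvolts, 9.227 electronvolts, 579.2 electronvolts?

579.2 electronvolts

5.323 electronvolts = 5.323 electronvolts
1.727 millielectronvolts = 0.001727 electronvolts
9.227 electronvolts = 9.227 electronvolts
579.2 electronvolts = 579.2 electronvolts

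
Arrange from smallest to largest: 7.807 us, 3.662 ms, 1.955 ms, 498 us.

7.807 us = 0.000007807 s
3.662 ms = 0.003662 s
1.955 ms = 0.001955 s
498 us = 0.000498 s

7.807 us < 498 us < 1.955 ms < 3.662 ms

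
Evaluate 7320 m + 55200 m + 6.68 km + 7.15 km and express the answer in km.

76.35 km

In km:
  7320 m = 7320 × 10^-3 km = 7.32
  55200 m = 55200 × 10^-3 km = 55.2
  6.68 km → 6.68
  7.15 km → 7.15
Sum: 7.32 + 55.2 + 6.68 + 7.15 = 76.35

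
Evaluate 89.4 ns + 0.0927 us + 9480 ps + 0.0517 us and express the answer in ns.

243.28 ns

In ns:
  89.4 ns → 89.4
  0.0927 us = 0.0927 × 10³ ns = 92.7
  9480 ps = 9480 × 10⁻³ ns = 9.48
  0.0517 us = 0.0517 × 10³ ns = 51.7
Sum: 89.4 + 92.7 + 9.48 + 51.7 = 243.28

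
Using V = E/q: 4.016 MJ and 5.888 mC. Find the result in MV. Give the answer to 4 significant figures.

682.1 MV

(4.016 × 10⁶) / (5.888 × 10⁻³) = 0.682065 × 10⁹ V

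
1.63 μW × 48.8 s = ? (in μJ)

1.63 × 10^-6 × 48.8 = 79.544 × 10^-6 J

79.544 μJ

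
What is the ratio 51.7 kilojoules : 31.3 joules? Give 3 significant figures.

(51.7e3) / (31.3) = 1.652e3

1650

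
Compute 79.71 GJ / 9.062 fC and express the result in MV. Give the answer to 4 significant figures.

8796000000000000000 MV

(79.71e9) / (9.062e-15) = 8.79607e24 V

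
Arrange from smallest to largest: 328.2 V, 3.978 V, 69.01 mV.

69.01 mV < 3.978 V < 328.2 V

328.2 V = 328.2 V
3.978 V = 3.978 V
69.01 mV = 0.06901 V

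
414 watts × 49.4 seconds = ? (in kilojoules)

20.4516 kilojoules

414 × 49.4 = 20451.6 J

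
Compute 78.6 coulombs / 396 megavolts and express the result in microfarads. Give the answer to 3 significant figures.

(78.6) / (396 × 10^6) = 0.19848 × 10^-6 F

0.198 microfarads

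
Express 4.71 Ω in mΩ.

4710 mΩ

(no prefix) = 10^0, milli = 10^-3; factor is 10^3.
4.71 × 10^3 = 4710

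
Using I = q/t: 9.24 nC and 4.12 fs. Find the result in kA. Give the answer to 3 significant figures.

2240 kA

(9.24e-9) / (4.12e-15) = 2.2427e6 A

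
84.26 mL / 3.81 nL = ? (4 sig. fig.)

(84.26 × 10^-3) / (3.81 × 10^-9) = 22.115 × 10^6

22120000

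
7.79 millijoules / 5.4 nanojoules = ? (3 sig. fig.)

(7.79e-3) / (5.4e-9) = 1.443e6

1440000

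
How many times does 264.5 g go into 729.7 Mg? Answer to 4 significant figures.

(729.7 × 10⁶) / (264.5) = 2.7588 × 10⁶

2759000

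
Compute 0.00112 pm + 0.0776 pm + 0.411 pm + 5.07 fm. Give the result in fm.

494.79 fm

In fm:
  0.00112 pm = 0.00112e3 fm = 1.12
  0.0776 pm = 0.0776e3 fm = 77.6
  0.411 pm = 0.411e3 fm = 411
  5.07 fm → 5.07
Sum: 1.12 + 77.6 + 411 + 5.07 = 494.79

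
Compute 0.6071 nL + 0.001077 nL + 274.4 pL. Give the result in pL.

882.577 pL

In pL:
  0.6071 nL = 0.6071 × 10^3 pL = 607.1
  0.001077 nL = 0.001077 × 10^3 pL = 1.077
  274.4 pL → 274.4
Sum: 607.1 + 1.077 + 274.4 = 882.577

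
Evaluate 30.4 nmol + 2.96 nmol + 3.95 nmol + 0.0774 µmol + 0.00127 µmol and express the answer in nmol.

115.98 nmol

In nmol:
  30.4 nmol → 30.4
  2.96 nmol → 2.96
  3.95 nmol → 3.95
  0.0774 µmol = 0.0774 × 10^3 nmol = 77.4
  0.00127 µmol = 0.00127 × 10^3 nmol = 1.27
Sum: 30.4 + 2.96 + 3.95 + 77.4 + 1.27 = 115.98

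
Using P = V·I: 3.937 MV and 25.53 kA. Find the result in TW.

0.10051161 TW

3.937 × 10^6 × 25.53 × 10^3 = 100.51161 × 10^9 W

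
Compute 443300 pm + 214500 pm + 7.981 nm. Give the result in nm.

665.781 nm

In nm:
  443300 pm = 443300 × 10⁻³ nm = 443.3
  214500 pm = 214500 × 10⁻³ nm = 214.5
  7.981 nm → 7.981
Sum: 443.3 + 214.5 + 7.981 = 665.781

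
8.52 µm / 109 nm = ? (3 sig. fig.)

(8.52 × 10⁻⁶) / (109 × 10⁻⁹) = 0.07817 × 10³

78.2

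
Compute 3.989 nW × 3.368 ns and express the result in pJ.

3.989e-9 × 3.368e-9 = 13.434952e-18 J

0.000013434952 pJ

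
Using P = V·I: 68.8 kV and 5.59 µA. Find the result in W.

0.384592 W

68.8 × 10³ × 5.59 × 10⁻⁶ = 384.592 × 10⁻³ W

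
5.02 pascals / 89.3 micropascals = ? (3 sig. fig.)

(5.02) / (89.3 × 10⁻⁶) = 0.05622 × 10⁶

56200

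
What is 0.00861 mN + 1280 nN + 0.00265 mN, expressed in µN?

12.54 µN

In µN:
  0.00861 mN = 0.00861 × 10^3 µN = 8.61
  1280 nN = 1280 × 10^-3 µN = 1.28
  0.00265 mN = 0.00265 × 10^3 µN = 2.65
Sum: 8.61 + 1.28 + 2.65 = 12.54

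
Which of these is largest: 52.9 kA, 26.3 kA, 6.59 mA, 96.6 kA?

52.9 kA = 52900 A
26.3 kA = 26300 A
6.59 mA = 0.00659 A
96.6 kA = 96600 A

96.6 kA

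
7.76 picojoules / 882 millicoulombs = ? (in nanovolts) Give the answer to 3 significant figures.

(7.76 × 10^-12) / (882 × 10^-3) = 0.0087982 × 10^-9 V

0.00880 nanovolts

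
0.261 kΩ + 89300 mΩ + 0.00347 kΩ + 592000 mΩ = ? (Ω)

945.77 Ω

In Ω:
  0.261 kΩ = 0.261e3 Ω = 261
  89300 mΩ = 89300e-3 Ω = 89.3
  0.00347 kΩ = 0.00347e3 Ω = 3.47
  592000 mΩ = 592000e-3 Ω = 592
Sum: 261 + 89.3 + 3.47 + 592 = 945.77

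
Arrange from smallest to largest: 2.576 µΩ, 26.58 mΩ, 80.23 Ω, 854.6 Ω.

2.576 µΩ = 0.000002576 Ω
26.58 mΩ = 0.02658 Ω
80.23 Ω = 80.23 Ω
854.6 Ω = 854.6 Ω

2.576 µΩ < 26.58 mΩ < 80.23 Ω < 854.6 Ω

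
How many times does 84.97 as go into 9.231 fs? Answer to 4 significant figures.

(9.231 × 10^-15) / (84.97 × 10^-18) = 0.10864 × 10^3

108.6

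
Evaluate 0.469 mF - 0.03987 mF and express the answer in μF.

In μF:
  0.469 mF = 0.469 × 10^3 μF = 469
  0.03987 mF = 0.03987 × 10^3 μF = 39.87
Difference: 469 - 39.87 = 429.13

429.13 μF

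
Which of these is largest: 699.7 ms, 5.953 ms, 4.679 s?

4.679 s

699.7 ms = 0.6997 s
5.953 ms = 0.005953 s
4.679 s = 4.679 s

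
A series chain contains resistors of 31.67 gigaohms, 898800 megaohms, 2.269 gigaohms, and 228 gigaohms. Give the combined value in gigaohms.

In gigaohms:
  31.67 gigaohms → 31.67
  898800 megaohms = 898800e-3 gigaohms = 898.8
  2.269 gigaohms → 2.269
  228 gigaohms → 228
Sum: 31.67 + 898.8 + 2.269 + 228 = 1160.739

1160.739 gigaohms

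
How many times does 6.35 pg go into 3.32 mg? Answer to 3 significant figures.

(3.32 × 10⁻³) / (6.35 × 10⁻¹²) = 0.5228 × 10⁹

523000000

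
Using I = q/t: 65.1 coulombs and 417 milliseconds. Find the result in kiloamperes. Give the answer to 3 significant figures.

0.156 kiloamperes

(65.1) / (417 × 10⁻³) = 0.15612 × 10³ A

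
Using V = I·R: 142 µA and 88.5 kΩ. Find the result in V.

142e-6 × 88.5e3 = 12567e-3 V

12.567 V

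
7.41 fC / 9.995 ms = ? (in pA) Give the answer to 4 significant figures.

0.7414 pA

(7.41 × 10^-15) / (9.995 × 10^-3) = 0.741371 × 10^-12 A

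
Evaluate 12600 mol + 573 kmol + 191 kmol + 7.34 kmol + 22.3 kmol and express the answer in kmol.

In kmol:
  12600 mol = 12600 × 10⁻³ kmol = 12.6
  573 kmol → 573
  191 kmol → 191
  7.34 kmol → 7.34
  22.3 kmol → 22.3
Sum: 12.6 + 573 + 191 + 7.34 + 22.3 = 806.24

806.24 kmol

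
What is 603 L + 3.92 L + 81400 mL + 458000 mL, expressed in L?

1146.32 L

In L:
  603 L → 603
  3.92 L → 3.92
  81400 mL = 81400 × 10⁻³ L = 81.4
  458000 mL = 458000 × 10⁻³ L = 458
Sum: 603 + 3.92 + 81.4 + 458 = 1146.32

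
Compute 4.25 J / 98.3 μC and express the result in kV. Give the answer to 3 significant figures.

(4.25) / (98.3 × 10^-6) = 0.043235 × 10^6 V

43.2 kV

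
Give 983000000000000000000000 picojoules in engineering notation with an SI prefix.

983 gigajoules

= 983 × 10⁹ joules; 10⁹ is giga.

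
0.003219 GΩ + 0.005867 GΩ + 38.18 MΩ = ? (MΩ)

47.266 MΩ

In MΩ:
  0.003219 GΩ = 0.003219 × 10³ MΩ = 3.219
  0.005867 GΩ = 0.005867 × 10³ MΩ = 5.867
  38.18 MΩ → 38.18
Sum: 3.219 + 5.867 + 38.18 = 47.266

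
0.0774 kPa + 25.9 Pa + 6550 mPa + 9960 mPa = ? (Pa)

119.81 Pa

In Pa:
  0.0774 kPa = 0.0774e3 Pa = 77.4
  25.9 Pa → 25.9
  6550 mPa = 6550e-3 Pa = 6.55
  9960 mPa = 9960e-3 Pa = 9.96
Sum: 77.4 + 25.9 + 6.55 + 9.96 = 119.81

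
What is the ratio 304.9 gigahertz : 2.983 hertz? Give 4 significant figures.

102200000000

(304.9 × 10⁹) / (2.983) = 102.21 × 10⁹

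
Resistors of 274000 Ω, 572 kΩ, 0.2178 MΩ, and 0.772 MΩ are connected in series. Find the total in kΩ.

In kΩ:
  274000 Ω = 274000e-3 kΩ = 274
  572 kΩ → 572
  0.2178 MΩ = 0.2178e3 kΩ = 217.8
  0.772 MΩ = 0.772e3 kΩ = 772
Sum: 274 + 572 + 217.8 + 772 = 1835.8

1835.8 kΩ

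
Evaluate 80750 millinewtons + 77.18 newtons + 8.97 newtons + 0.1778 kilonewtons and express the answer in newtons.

344.7 newtons

In newtons:
  80750 millinewtons = 80750 × 10⁻³ newtons = 80.75
  77.18 newtons → 77.18
  8.97 newtons → 8.97
  0.1778 kilonewtons = 0.1778 × 10³ newtons = 177.8
Sum: 80.75 + 77.18 + 8.97 + 177.8 = 344.7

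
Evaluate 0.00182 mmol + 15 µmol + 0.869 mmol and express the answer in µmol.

In µmol:
  0.00182 mmol = 0.00182e3 µmol = 1.82
  15 µmol → 15
  0.869 mmol = 0.869e3 µmol = 869
Sum: 1.82 + 15 + 869 = 885.82

885.82 µmol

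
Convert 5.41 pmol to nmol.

pico = 10^-12, nano = 10^-9; factor is 10^-3.
5.41 × 10^-3 = 0.00541

0.00541 nmol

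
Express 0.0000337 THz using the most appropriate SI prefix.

33.7 MHz

= 33.7 × 10^6 Hz; 10^6 is mega.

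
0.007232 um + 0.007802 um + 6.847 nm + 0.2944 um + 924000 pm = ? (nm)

In nm:
  0.007232 um = 0.007232e3 nm = 7.232
  0.007802 um = 0.007802e3 nm = 7.802
  6.847 nm → 6.847
  0.2944 um = 0.2944e3 nm = 294.4
  924000 pm = 924000e-3 nm = 924
Sum: 7.232 + 7.802 + 6.847 + 294.4 + 924 = 1240.281

1240.281 nm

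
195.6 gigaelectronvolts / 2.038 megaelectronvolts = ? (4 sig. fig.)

(195.6e9) / (2.038e6) = 95.976e3

95980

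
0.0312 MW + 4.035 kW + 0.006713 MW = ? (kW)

41.948 kW

In kW:
  0.0312 MW = 0.0312e3 kW = 31.2
  4.035 kW → 4.035
  0.006713 MW = 0.006713e3 kW = 6.713
Sum: 31.2 + 4.035 + 6.713 = 41.948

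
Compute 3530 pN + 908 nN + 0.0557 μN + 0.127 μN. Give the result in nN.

In nN:
  3530 pN = 3530 × 10^-3 nN = 3.53
  908 nN → 908
  0.0557 μN = 0.0557 × 10^3 nN = 55.7
  0.127 μN = 0.127 × 10^3 nN = 127
Sum: 3.53 + 908 + 55.7 + 127 = 1094.23

1094.23 nN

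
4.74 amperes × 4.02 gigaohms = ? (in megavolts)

19054.8 megavolts

4.74 × 4.02 × 10^9 = 19.0548 × 10^9 V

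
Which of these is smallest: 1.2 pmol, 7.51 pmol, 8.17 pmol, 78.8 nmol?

1.2 pmol

1.2 pmol = 0.0000000000012 mol
7.51 pmol = 0.00000000000751 mol
8.17 pmol = 0.00000000000817 mol
78.8 nmol = 0.0000000788 mol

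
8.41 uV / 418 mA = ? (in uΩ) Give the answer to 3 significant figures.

(8.41 × 10⁻⁶) / (418 × 10⁻³) = 0.02012 × 10⁻³ Ω

20.1 uΩ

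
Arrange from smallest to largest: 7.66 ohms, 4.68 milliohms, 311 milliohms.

7.66 ohms = 7.66 ohms
4.68 milliohms = 0.00468 ohms
311 milliohms = 0.311 ohms

4.68 milliohms < 311 milliohms < 7.66 ohms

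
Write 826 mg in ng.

milli = 10⁻³, nano = 10⁻⁹; factor is 10⁶.
826 × 10⁶ = 826000000

826000000 ng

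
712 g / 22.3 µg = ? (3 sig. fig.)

(712) / (22.3 × 10⁻⁶) = 31.93 × 10⁶

31900000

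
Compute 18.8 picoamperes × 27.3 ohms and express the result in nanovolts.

0.51324 nanovolts

18.8 × 10⁻¹² × 27.3 = 513.24 × 10⁻¹² V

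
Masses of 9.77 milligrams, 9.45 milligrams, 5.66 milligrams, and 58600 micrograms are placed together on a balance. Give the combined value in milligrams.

83.48 milligrams

In milligrams:
  9.77 milligrams → 9.77
  9.45 milligrams → 9.45
  5.66 milligrams → 5.66
  58600 micrograms = 58600 × 10⁻³ milligrams = 58.6
Sum: 9.77 + 9.45 + 5.66 + 58.6 = 83.48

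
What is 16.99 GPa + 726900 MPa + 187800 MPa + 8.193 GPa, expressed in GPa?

939.883 GPa

In GPa:
  16.99 GPa → 16.99
  726900 MPa = 726900 × 10^-3 GPa = 726.9
  187800 MPa = 187800 × 10^-3 GPa = 187.8
  8.193 GPa → 8.193
Sum: 16.99 + 726.9 + 187.8 + 8.193 = 939.883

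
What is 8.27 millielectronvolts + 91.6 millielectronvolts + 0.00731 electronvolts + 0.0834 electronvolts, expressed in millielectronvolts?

In millielectronvolts:
  8.27 millielectronvolts → 8.27
  91.6 millielectronvolts → 91.6
  0.00731 electronvolts = 0.00731 × 10³ millielectronvolts = 7.31
  0.0834 electronvolts = 0.0834 × 10³ millielectronvolts = 83.4
Sum: 8.27 + 91.6 + 7.31 + 83.4 = 190.58

190.58 millielectronvolts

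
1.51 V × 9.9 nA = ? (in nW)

1.51 × 9.9 × 10^-9 = 14.949 × 10^-9 W

14.949 nW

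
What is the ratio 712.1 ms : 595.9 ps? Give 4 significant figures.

1195000000

(712.1 × 10⁻³) / (595.9 × 10⁻¹²) = 1.195 × 10⁹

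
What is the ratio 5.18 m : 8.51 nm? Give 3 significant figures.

(5.18) / (8.51 × 10^-9) = 0.6087 × 10^9

609000000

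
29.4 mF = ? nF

29400000 nF

milli = 10^-3, nano = 10^-9; factor is 10^6.
29.4 × 10^6 = 29400000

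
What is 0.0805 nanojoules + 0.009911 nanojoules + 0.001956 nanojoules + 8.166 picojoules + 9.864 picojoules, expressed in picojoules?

110.397 picojoules

In picojoules:
  0.0805 nanojoules = 0.0805e3 picojoules = 80.5
  0.009911 nanojoules = 0.009911e3 picojoules = 9.911
  0.001956 nanojoules = 0.001956e3 picojoules = 1.956
  8.166 picojoules → 8.166
  9.864 picojoules → 9.864
Sum: 80.5 + 9.911 + 1.956 + 8.166 + 9.864 = 110.397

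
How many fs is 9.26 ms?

milli = 10^-3, femto = 10^-15; factor is 10^12.
9.26 × 10^12 = 9260000000000

9260000000000 fs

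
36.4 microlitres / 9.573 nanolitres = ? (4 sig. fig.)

3802

(36.4 × 10⁻⁶) / (9.573 × 10⁻⁹) = 3.8024 × 10³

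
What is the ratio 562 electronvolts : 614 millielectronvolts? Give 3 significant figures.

(562) / (614 × 10^-3) = 0.9153 × 10^3

915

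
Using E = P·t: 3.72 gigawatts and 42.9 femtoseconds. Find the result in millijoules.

0.159588 millijoules

3.72 × 10⁹ × 42.9 × 10⁻¹⁵ = 159.588 × 10⁻⁶ J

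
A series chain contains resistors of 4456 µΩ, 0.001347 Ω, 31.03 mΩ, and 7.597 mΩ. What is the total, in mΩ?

44.43 mΩ

In mΩ:
  4456 µΩ = 4456 × 10⁻³ mΩ = 4.456
  0.001347 Ω = 0.001347 × 10³ mΩ = 1.347
  31.03 mΩ → 31.03
  7.597 mΩ → 7.597
Sum: 4.456 + 1.347 + 31.03 + 7.597 = 44.43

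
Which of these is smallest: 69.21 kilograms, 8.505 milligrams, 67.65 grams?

8.505 milligrams

69.21 kilograms = 69210 grams
8.505 milligrams = 0.008505 grams
67.65 grams = 67.65 grams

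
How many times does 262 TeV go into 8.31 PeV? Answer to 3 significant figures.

31.7

(8.31e15) / (262e12) = 0.03172e3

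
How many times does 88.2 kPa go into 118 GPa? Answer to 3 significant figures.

1340000

(118 × 10^9) / (88.2 × 10^3) = 1.338 × 10^6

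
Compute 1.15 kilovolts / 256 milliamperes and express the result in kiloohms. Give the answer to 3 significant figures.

(1.15 × 10^3) / (256 × 10^-3) = 0.0044922 × 10^6 Ω

4.49 kiloohms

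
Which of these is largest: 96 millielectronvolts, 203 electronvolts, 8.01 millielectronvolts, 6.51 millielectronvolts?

203 electronvolts

96 millielectronvolts = 0.096 electronvolts
203 electronvolts = 203 electronvolts
8.01 millielectronvolts = 0.00801 electronvolts
6.51 millielectronvolts = 0.00651 electronvolts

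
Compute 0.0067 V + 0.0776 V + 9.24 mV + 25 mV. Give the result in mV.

118.54 mV

In mV:
  0.0067 V = 0.0067 × 10^3 mV = 6.7
  0.0776 V = 0.0776 × 10^3 mV = 77.6
  9.24 mV → 9.24
  25 mV → 25
Sum: 6.7 + 77.6 + 9.24 + 25 = 118.54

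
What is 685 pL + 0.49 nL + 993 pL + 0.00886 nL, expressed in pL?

In pL:
  685 pL → 685
  0.49 nL = 0.49 × 10³ pL = 490
  993 pL → 993
  0.00886 nL = 0.00886 × 10³ pL = 8.86
Sum: 685 + 490 + 993 + 8.86 = 2176.86

2176.86 pL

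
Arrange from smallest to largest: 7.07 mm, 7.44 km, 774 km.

7.07 mm = 0.00707 m
7.44 km = 7440 m
774 km = 774000 m

7.07 mm < 7.44 km < 774 km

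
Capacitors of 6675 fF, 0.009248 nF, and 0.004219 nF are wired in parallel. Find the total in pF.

In pF:
  6675 fF = 6675e-3 pF = 6.675
  0.009248 nF = 0.009248e3 pF = 9.248
  0.004219 nF = 0.004219e3 pF = 4.219
Sum: 6.675 + 9.248 + 4.219 = 20.142

20.142 pF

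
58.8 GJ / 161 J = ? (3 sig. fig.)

(58.8e9) / (161) = 0.3652e9

365000000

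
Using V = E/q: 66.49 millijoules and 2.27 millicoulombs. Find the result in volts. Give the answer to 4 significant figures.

29.29 volts

(66.49 × 10^-3) / (2.27 × 10^-3) = 29.2907 V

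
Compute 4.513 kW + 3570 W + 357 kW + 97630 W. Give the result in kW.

462.713 kW

In kW:
  4.513 kW → 4.513
  3570 W = 3570 × 10⁻³ kW = 3.57
  357 kW → 357
  97630 W = 97630 × 10⁻³ kW = 97.63
Sum: 4.513 + 3.57 + 357 + 97.63 = 462.713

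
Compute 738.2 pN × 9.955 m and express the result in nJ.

738.2 × 10⁻¹² × 9.955 = 7348.781 × 10⁻¹² J

7.348781 nJ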